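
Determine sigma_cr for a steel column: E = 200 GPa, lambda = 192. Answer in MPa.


sigma_cr = pi^2 * E / lambda^2
= 9.8696 * 200000.0 / 192^2
= 9.8696 * 200000.0 / 36864
= 53.546 MPa

53.546 MPa


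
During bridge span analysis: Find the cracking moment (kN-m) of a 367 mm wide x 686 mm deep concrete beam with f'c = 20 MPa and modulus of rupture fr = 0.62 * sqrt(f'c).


fr = 0.62 * sqrt(20) = 0.62 * 4.4721 = 2.7727 MPa
I = 367 * 686^3 / 12 = 9873182512.67 mm^4
y_t = 343.0 mm
M_cr = fr * I / y_t = 2.7727 * 9873182512.67 / 343.0 N-mm
= 79.8123 kN-m

79.8123 kN-m


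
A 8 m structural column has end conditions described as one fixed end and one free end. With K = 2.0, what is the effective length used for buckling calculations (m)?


L_eff = K * L
= 2.0 * 8
= 16.0 m

16.0 m


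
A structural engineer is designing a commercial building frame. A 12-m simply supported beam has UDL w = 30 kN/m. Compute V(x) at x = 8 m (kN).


R_A = w * L / 2 = 30 * 12 / 2 = 180.0 kN
V(x) = R_A - w * x = 180.0 - 30 * 8
= -60.0 kN

-60.0 kN


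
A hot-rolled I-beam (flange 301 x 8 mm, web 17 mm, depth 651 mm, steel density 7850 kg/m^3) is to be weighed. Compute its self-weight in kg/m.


A_flanges = 2 * 301 * 8 = 4816 mm^2
A_web = (651 - 2 * 8) * 17 = 10795 mm^2
A_total = 4816 + 10795 = 15611 mm^2 = 0.015611 m^2
Weight = rho * A = 7850 * 0.015611 = 122.5464 kg/m

122.5464 kg/m


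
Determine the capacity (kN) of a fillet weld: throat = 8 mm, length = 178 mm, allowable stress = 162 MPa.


Strength = throat * length * allowable stress
= 8 * 178 * 162 N
= 230688 N
= 230.69 kN

230.69 kN


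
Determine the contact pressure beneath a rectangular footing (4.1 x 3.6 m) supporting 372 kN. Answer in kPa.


A = 4.1 * 3.6 = 14.76 m^2
q = P / A = 372 / 14.76
= 25.2033 kPa

25.2033 kPa


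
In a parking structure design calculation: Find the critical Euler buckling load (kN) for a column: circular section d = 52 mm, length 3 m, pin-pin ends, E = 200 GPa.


I = pi * d^4 / 64 = 358908.11 mm^4
L = 3000.0 mm
P_cr = pi^2 * E * I / L^2
= 9.8696 * 200000.0 * 358908.11 / 3000.0^2
= 78717.36 N = 78.7174 kN

78.7174 kN


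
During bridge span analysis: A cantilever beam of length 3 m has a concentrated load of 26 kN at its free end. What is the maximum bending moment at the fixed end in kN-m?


For a cantilever with a point load at the free end:
M_max = P * L = 26 * 3 = 78 kN-m

78 kN-m


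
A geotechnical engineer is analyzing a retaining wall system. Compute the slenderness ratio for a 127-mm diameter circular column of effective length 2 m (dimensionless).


Radius of gyration r = d / 4 = 127 / 4 = 31.75 mm
L_eff = 2000.0 mm
Slenderness ratio = L / r = 2000.0 / 31.75 = 62.99 (dimensionless)

62.99 (dimensionless)


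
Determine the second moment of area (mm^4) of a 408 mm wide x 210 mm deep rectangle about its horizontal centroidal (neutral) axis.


I = b * h^3 / 12
= 408 * 210^3 / 12
= 408 * 9261000 / 12
= 314874000.0 mm^4

314874000.0 mm^4


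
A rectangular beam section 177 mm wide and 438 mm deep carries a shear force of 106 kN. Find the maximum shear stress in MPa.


A = b * h = 177 * 438 = 77526 mm^2
V = 106 kN = 106000.0 N
tau_max = 1.5 * V / A = 1.5 * 106000.0 / 77526
= 2.0509 MPa

2.0509 MPa


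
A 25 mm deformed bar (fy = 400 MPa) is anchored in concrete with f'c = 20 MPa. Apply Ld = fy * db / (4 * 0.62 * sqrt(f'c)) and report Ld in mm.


Ld = (fy * db) / (4 * 0.62 * sqrt(f'c))
= (400 * 25) / (4 * 0.62 * sqrt(20))
= 10000 / 11.0909
= 901.64 mm

901.64 mm


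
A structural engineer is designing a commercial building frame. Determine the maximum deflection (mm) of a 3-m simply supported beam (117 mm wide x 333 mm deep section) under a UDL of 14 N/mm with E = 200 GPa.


I = 117 * 333^3 / 12 = 360028860.75 mm^4
L = 3000.0 mm, w = 14 N/mm, E = 200000.0 MPa
delta = 5 * w * L^4 / (384 * E * I)
= 5 * 14 * 3000.0^4 / (384 * 200000.0 * 360028860.75)
= 0.2051 mm

0.2051 mm


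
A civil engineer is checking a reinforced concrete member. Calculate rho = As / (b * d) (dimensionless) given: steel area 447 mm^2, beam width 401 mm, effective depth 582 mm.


rho = As / (b * d)
= 447 / (401 * 582)
= 447 / 233382
= 0.001915 (dimensionless)

0.001915 (dimensionless)


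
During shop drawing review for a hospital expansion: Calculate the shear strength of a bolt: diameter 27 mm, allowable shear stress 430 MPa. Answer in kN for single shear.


A = pi * d^2 / 4 = pi * 27^2 / 4 = 572.5553 mm^2
V = f_v * A / 1000 = 430 * 572.5553 / 1000
= 246.1988 kN

246.1988 kN


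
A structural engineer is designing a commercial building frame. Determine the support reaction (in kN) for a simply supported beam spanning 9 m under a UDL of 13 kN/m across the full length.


Total load = w * L = 13 * 9 = 117 kN
By symmetry, each reaction R = total / 2 = 117 / 2 = 58.5 kN

58.5 kN


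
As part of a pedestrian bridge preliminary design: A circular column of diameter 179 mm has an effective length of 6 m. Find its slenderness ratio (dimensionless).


Radius of gyration r = d / 4 = 179 / 4 = 44.75 mm
L_eff = 6000.0 mm
Slenderness ratio = L / r = 6000.0 / 44.75 = 134.08 (dimensionless)

134.08 (dimensionless)


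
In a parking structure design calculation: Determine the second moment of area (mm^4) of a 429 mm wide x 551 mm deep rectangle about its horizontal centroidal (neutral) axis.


I = b * h^3 / 12
= 429 * 551^3 / 12
= 429 * 167284151 / 12
= 5980408398.25 mm^4

5980408398.25 mm^4


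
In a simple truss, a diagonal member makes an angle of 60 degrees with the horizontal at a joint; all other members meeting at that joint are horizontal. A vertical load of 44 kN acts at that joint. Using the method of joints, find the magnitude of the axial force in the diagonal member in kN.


At the joint, only the diagonal has a vertical component, so vertical equilibrium gives:
F * sin(60) = 44
F = 44 / sin(60)
= 44 / 0.866025
= 50.81 kN

50.81 kN


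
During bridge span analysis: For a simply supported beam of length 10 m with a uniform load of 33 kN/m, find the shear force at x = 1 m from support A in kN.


R_A = w * L / 2 = 33 * 10 / 2 = 165.0 kN
V(x) = R_A - w * x = 165.0 - 33 * 1
= 132.0 kN

132.0 kN


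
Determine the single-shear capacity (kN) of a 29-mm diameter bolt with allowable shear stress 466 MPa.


A = pi * d^2 / 4 = pi * 29^2 / 4 = 660.5199 mm^2
V = f_v * A / 1000 = 466 * 660.5199 / 1000
= 307.8023 kN

307.8023 kN


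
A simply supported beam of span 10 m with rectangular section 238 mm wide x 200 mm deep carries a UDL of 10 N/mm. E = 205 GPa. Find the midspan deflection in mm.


I = 238 * 200^3 / 12 = 158666666.67 mm^4
L = 10000.0 mm, w = 10 N/mm, E = 205000.0 MPa
delta = 5 * w * L^4 / (384 * E * I)
= 5 * 10 * 10000.0^4 / (384 * 205000.0 * 158666666.67)
= 40.0313 mm

40.0313 mm


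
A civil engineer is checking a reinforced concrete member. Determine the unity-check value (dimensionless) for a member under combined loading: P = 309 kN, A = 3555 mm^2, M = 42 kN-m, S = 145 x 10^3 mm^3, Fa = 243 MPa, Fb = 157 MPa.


f_a = P / A = 309000.0 / 3555 = 86.9198 MPa
f_b = M / S = 42000000.0 / 145000.0 = 289.6552 MPa
Ratio = f_a / Fa + f_b / Fb
= 86.9198 / 243 + 289.6552 / 157
= 2.2026 (dimensionless)

2.2026 (dimensionless)


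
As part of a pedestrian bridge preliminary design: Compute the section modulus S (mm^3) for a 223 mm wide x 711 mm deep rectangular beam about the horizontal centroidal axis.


S = b * h^2 / 6
= 223 * 711^2 / 6
= 223 * 505521 / 6
= 18788530.5 mm^3

18788530.5 mm^3


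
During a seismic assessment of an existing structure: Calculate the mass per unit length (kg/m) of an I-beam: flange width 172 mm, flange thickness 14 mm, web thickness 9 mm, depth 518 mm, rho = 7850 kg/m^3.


A_flanges = 2 * 172 * 14 = 4816 mm^2
A_web = (518 - 2 * 14) * 9 = 4410 mm^2
A_total = 4816 + 4410 = 9226 mm^2 = 0.009226 m^2
Weight = rho * A = 7850 * 0.009226 = 72.4241 kg/m

72.4241 kg/m


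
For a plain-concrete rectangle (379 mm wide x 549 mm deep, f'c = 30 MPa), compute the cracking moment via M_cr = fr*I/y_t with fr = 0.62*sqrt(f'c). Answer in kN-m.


fr = 0.62 * sqrt(30) = 0.62 * 5.4772 = 3.3959 MPa
I = 379 * 549^3 / 12 = 5226067289.25 mm^4
y_t = 274.5 mm
M_cr = fr * I / y_t = 3.3959 * 5226067289.25 / 274.5 N-mm
= 64.6524 kN-m

64.6524 kN-m


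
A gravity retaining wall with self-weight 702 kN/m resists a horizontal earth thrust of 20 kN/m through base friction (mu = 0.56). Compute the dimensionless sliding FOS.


Resisting force = mu * W = 0.56 * 702 = 393.12 kN/m
FOS = Resisting / Driving = 393.12 / 20
= 19.656 (dimensionless)

19.656 (dimensionless)


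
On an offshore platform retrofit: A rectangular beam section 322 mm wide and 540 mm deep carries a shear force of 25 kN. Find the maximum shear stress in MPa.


A = b * h = 322 * 540 = 173880 mm^2
V = 25 kN = 25000.0 N
tau_max = 1.5 * V / A = 1.5 * 25000.0 / 173880
= 0.2157 MPa

0.2157 MPa


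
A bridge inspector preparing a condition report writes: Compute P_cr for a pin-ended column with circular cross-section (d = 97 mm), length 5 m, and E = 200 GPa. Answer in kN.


I = pi * d^4 / 64 = 4345670.92 mm^4
L = 5000.0 mm
P_cr = pi^2 * E * I / L^2
= 9.8696 * 200000.0 * 4345670.92 / 5000.0^2
= 343120.42 N = 343.1204 kN

343.1204 kN


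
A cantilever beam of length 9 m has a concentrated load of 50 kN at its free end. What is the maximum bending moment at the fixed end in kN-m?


For a cantilever with a point load at the free end:
M_max = P * L = 50 * 9 = 450 kN-m

450 kN-m


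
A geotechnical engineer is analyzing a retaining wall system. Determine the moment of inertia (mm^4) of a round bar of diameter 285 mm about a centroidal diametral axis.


r = d / 2 = 285 / 2 = 142.5 mm
I = pi * r^4 / 4 = pi * 142.5^4 / 4
= 323854054.62 mm^4

323854054.62 mm^4


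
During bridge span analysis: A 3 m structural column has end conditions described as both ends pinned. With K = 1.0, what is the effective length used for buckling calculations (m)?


L_eff = K * L
= 1.0 * 3
= 3.0 m

3.0 m


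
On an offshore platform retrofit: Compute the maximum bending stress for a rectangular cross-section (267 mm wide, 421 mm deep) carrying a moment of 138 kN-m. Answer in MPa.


I = b * h^3 / 12 = 267 * 421^3 / 12 = 1660260757.25 mm^4
y = h / 2 = 421 / 2 = 210.5 mm
M = 138 kN-m = 138000000.0 N-mm
sigma = M * y / I = 138000000.0 * 210.5 / 1660260757.25
= 17.5 MPa

17.5 MPa


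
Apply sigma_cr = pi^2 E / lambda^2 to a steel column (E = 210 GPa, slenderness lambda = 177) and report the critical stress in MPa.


sigma_cr = pi^2 * E / lambda^2
= 9.8696 * 210000.0 / 177^2
= 9.8696 * 210000.0 / 31329
= 66.1565 MPa

66.1565 MPa


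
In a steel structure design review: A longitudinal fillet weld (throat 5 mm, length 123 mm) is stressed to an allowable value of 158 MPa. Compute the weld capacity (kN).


Strength = throat * length * allowable stress
= 5 * 123 * 158 N
= 97170 N
= 97.17 kN

97.17 kN


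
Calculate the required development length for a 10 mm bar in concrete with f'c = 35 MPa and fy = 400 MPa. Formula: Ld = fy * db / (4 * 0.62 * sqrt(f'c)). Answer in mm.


Ld = (fy * db) / (4 * 0.62 * sqrt(f'c))
= (400 * 10) / (4 * 0.62 * sqrt(35))
= 4000 / 14.6719
= 272.63 mm

272.63 mm


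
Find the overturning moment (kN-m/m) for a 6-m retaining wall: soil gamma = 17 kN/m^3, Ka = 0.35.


Pa = 0.5 * Ka * gamma * H^2
= 0.5 * 0.35 * 17 * 6^2
= 107.1 kN/m
Arm = H / 3 = 6 / 3 = 2.0 m
Mo = Pa * arm = Pa * H / 3 = 107.1 * 6 / 3 = 214.2 kN-m/m

214.2 kN-m/m


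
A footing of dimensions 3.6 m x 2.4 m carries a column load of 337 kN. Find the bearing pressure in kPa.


A = 3.6 * 2.4 = 8.64 m^2
q = P / A = 337 / 8.64
= 39.0046 kPa

39.0046 kPa


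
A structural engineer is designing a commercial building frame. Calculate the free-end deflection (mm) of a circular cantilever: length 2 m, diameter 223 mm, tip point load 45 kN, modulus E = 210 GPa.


I = pi * d^4 / 64 = pi * 223^4 / 64 = 121391799.92 mm^4
L = 2000.0 mm, P = 45000.0 N, E = 210000.0 MPa
delta = P * L^3 / (3 * E * I)
= 45000.0 * 2000.0^3 / (3 * 210000.0 * 121391799.92)
= 4.7073 mm

4.7073 mm


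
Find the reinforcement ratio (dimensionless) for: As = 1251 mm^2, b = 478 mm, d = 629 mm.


rho = As / (b * d)
= 1251 / (478 * 629)
= 1251 / 300662
= 0.004161 (dimensionless)

0.004161 (dimensionless)


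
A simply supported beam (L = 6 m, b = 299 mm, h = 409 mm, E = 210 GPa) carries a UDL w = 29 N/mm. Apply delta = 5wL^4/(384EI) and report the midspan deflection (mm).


I = 299 * 409^3 / 12 = 1704746730.92 mm^4
L = 6000.0 mm, w = 29 N/mm, E = 210000.0 MPa
delta = 5 * w * L^4 / (384 * E * I)
= 5 * 29 * 6000.0^4 / (384 * 210000.0 * 1704746730.92)
= 1.367 mm

1.367 mm


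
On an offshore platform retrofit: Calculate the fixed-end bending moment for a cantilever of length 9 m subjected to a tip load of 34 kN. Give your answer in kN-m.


For a cantilever with a point load at the free end:
M_max = P * L = 34 * 9 = 306 kN-m

306 kN-m


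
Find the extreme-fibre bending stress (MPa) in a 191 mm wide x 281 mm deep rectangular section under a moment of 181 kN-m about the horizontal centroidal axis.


I = b * h^3 / 12 = 191 * 281^3 / 12 = 353159652.58 mm^4
y = h / 2 = 281 / 2 = 140.5 mm
M = 181 kN-m = 181000000.0 N-mm
sigma = M * y / I = 181000000.0 * 140.5 / 353159652.58
= 72.01 MPa

72.01 MPa


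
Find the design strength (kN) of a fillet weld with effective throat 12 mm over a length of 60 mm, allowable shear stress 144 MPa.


Strength = throat * length * allowable stress
= 12 * 60 * 144 N
= 103680 N
= 103.68 kN

103.68 kN


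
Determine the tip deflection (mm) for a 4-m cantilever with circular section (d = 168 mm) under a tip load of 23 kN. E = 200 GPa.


I = pi * d^4 / 64 = pi * 168^4 / 64 = 39102725.18 mm^4
L = 4000.0 mm, P = 23000.0 N, E = 200000.0 MPa
delta = P * L^3 / (3 * E * I)
= 23000.0 * 4000.0^3 / (3 * 200000.0 * 39102725.18)
= 62.7407 mm

62.7407 mm


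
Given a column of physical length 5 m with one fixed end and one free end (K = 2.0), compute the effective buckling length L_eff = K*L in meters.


L_eff = K * L
= 2.0 * 5
= 10.0 m

10.0 m


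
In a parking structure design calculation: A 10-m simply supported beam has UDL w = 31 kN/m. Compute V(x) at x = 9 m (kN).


R_A = w * L / 2 = 31 * 10 / 2 = 155.0 kN
V(x) = R_A - w * x = 155.0 - 31 * 9
= -124.0 kN

-124.0 kN


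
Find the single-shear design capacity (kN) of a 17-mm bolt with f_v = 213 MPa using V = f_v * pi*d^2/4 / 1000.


A = pi * d^2 / 4 = pi * 17^2 / 4 = 226.9801 mm^2
V = f_v * A / 1000 = 213 * 226.9801 / 1000
= 48.3468 kN

48.3468 kN


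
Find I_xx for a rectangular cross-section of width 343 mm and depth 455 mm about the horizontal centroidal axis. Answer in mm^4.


I = b * h^3 / 12
= 343 * 455^3 / 12
= 343 * 94196375 / 12
= 2692446385.42 mm^4

2692446385.42 mm^4


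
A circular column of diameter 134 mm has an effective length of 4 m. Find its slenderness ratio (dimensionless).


Radius of gyration r = d / 4 = 134 / 4 = 33.5 mm
L_eff = 4000.0 mm
Slenderness ratio = L / r = 4000.0 / 33.5 = 119.4 (dimensionless)

119.4 (dimensionless)


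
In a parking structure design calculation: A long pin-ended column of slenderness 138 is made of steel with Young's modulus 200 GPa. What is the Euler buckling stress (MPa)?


sigma_cr = pi^2 * E / lambda^2
= 9.8696 * 200000.0 / 138^2
= 9.8696 * 200000.0 / 19044
= 103.6505 MPa

103.6505 MPa


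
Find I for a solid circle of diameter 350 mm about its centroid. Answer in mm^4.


r = d / 2 = 350 / 2 = 175.0 mm
I = pi * r^4 / 4 = pi * 175.0^4 / 4
= 736617574.34 mm^4

736617574.34 mm^4


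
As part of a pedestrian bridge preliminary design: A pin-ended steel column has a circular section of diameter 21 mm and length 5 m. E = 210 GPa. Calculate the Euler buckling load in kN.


I = pi * d^4 / 64 = 9546.56 mm^4
L = 5000.0 mm
P_cr = pi^2 * E * I / L^2
= 9.8696 * 210000.0 * 9546.56 / 5000.0^2
= 791.45 N = 0.7915 kN

0.7915 kN


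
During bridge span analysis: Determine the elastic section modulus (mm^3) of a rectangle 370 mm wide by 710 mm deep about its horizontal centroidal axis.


S = b * h^2 / 6
= 370 * 710^2 / 6
= 370 * 504100 / 6
= 31086166.67 mm^3

31086166.67 mm^3


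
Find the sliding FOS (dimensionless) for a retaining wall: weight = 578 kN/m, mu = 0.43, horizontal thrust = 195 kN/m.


Resisting force = mu * W = 0.43 * 578 = 248.54 kN/m
FOS = Resisting / Driving = 248.54 / 195
= 1.2746 (dimensionless)

1.2746 (dimensionless)


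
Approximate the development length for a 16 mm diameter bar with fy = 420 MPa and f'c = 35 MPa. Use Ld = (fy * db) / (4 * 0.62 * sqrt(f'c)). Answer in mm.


Ld = (fy * db) / (4 * 0.62 * sqrt(f'c))
= (420 * 16) / (4 * 0.62 * sqrt(35))
= 6720 / 14.6719
= 458.02 mm

458.02 mm


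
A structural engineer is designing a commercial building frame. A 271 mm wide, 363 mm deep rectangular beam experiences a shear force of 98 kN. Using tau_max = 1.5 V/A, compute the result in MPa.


A = b * h = 271 * 363 = 98373 mm^2
V = 98 kN = 98000.0 N
tau_max = 1.5 * V / A = 1.5 * 98000.0 / 98373
= 1.4943 MPa

1.4943 MPa


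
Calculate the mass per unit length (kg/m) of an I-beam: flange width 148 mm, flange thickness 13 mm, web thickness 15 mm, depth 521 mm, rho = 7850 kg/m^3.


A_flanges = 2 * 148 * 13 = 3848 mm^2
A_web = (521 - 2 * 13) * 15 = 7425 mm^2
A_total = 3848 + 7425 = 11273 mm^2 = 0.011273 m^2
Weight = rho * A = 7850 * 0.011273 = 88.493 kg/m

88.493 kg/m


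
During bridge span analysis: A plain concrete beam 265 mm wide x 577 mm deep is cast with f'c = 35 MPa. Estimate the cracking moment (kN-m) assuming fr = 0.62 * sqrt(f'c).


fr = 0.62 * sqrt(35) = 0.62 * 5.9161 = 3.668 MPa
I = 265 * 577^3 / 12 = 4242209062.08 mm^4
y_t = 288.5 mm
M_cr = fr * I / y_t = 3.668 * 4242209062.08 / 288.5 N-mm
= 53.9352 kN-m

53.9352 kN-m


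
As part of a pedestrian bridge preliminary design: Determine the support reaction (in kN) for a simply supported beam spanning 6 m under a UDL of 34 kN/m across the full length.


Total load = w * L = 34 * 6 = 204 kN
By symmetry, each reaction R = total / 2 = 204 / 2 = 102.0 kN

102.0 kN


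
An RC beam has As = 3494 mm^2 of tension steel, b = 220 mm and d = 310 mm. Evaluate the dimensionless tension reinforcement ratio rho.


rho = As / (b * d)
= 3494 / (220 * 310)
= 3494 / 68200
= 0.051232 (dimensionless)

0.051232 (dimensionless)


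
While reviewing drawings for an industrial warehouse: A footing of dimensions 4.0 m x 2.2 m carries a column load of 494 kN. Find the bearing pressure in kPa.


A = 4.0 * 2.2 = 8.8 m^2
q = P / A = 494 / 8.8
= 56.1364 kPa

56.1364 kPa


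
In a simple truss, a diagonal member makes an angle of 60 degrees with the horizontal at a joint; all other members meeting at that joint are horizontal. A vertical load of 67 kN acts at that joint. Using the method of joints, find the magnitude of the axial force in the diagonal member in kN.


At the joint, only the diagonal has a vertical component, so vertical equilibrium gives:
F * sin(60) = 67
F = 67 / sin(60)
= 67 / 0.866025
= 77.36 kN

77.36 kN


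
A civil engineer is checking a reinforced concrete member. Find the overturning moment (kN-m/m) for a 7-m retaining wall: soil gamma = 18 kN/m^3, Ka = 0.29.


Pa = 0.5 * Ka * gamma * H^2
= 0.5 * 0.29 * 18 * 7^2
= 127.89 kN/m
Arm = H / 3 = 7 / 3 = 2.3333 m
Mo = Pa * arm = Pa * H / 3 = 127.89 * 7 / 3 = 298.41 kN-m/m

298.41 kN-m/m


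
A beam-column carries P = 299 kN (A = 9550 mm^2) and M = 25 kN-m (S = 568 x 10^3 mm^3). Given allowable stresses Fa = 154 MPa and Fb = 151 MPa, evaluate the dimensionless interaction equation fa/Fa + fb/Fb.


f_a = P / A = 299000.0 / 9550 = 31.3089 MPa
f_b = M / S = 25000000.0 / 568000.0 = 44.0141 MPa
Ratio = f_a / Fa + f_b / Fb
= 31.3089 / 154 + 44.0141 / 151
= 0.4948 (dimensionless)

0.4948 (dimensionless)


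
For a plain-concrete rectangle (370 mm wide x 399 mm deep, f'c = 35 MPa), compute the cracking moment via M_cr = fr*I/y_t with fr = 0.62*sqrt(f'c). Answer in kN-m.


fr = 0.62 * sqrt(35) = 0.62 * 5.9161 = 3.668 MPa
I = 370 * 399^3 / 12 = 1958570302.5 mm^4
y_t = 199.5 mm
M_cr = fr * I / y_t = 3.668 * 1958570302.5 / 199.5 N-mm
= 36.0099 kN-m

36.0099 kN-m


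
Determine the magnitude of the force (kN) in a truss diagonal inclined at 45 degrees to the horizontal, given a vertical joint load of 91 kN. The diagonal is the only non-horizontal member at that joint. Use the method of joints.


At the joint, only the diagonal has a vertical component, so vertical equilibrium gives:
F * sin(45) = 91
F = 91 / sin(45)
= 91 / 0.707107
= 128.69 kN

128.69 kN


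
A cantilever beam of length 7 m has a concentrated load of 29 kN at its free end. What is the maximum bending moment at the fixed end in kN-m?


For a cantilever with a point load at the free end:
M_max = P * L = 29 * 7 = 203 kN-m

203 kN-m


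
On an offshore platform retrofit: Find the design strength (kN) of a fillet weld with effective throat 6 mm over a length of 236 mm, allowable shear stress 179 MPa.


Strength = throat * length * allowable stress
= 6 * 236 * 179 N
= 253464 N
= 253.46 kN

253.46 kN


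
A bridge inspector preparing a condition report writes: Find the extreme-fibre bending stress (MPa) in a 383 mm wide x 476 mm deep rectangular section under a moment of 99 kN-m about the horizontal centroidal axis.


I = b * h^3 / 12 = 383 * 476^3 / 12 = 3442218117.33 mm^4
y = h / 2 = 476 / 2 = 238.0 mm
M = 99 kN-m = 99000000.0 N-mm
sigma = M * y / I = 99000000.0 * 238.0 / 3442218117.33
= 6.85 MPa

6.85 MPa


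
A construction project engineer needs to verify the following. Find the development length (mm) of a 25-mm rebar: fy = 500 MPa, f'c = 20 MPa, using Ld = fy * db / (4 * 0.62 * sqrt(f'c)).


Ld = (fy * db) / (4 * 0.62 * sqrt(f'c))
= (500 * 25) / (4 * 0.62 * sqrt(20))
= 12500 / 11.0909
= 1127.05 mm

1127.05 mm


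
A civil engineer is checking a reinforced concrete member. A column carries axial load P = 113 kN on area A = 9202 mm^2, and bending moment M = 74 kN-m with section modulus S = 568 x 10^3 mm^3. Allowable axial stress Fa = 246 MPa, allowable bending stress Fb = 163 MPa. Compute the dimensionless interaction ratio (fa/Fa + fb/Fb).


f_a = P / A = 113000.0 / 9202 = 12.2799 MPa
f_b = M / S = 74000000.0 / 568000.0 = 130.2817 MPa
Ratio = f_a / Fa + f_b / Fb
= 12.2799 / 246 + 130.2817 / 163
= 0.8492 (dimensionless)

0.8492 (dimensionless)


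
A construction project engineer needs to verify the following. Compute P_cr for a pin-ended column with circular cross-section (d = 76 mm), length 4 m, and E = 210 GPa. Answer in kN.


I = pi * d^4 / 64 = 1637661.98 mm^4
L = 4000.0 mm
P_cr = pi^2 * E * I / L^2
= 9.8696 * 210000.0 * 1637661.98 / 4000.0^2
= 212140.37 N = 212.1404 kN

212.1404 kN


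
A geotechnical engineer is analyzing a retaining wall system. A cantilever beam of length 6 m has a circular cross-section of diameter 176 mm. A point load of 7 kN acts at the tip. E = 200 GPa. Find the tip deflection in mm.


I = pi * d^4 / 64 = pi * 176^4 / 64 = 47099963.43 mm^4
L = 6000.0 mm, P = 7000.0 N, E = 200000.0 MPa
delta = P * L^3 / (3 * E * I)
= 7000.0 * 6000.0^3 / (3 * 200000.0 * 47099963.43)
= 53.5032 mm

53.5032 mm


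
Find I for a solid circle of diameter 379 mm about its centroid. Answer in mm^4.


r = d / 2 = 379 / 2 = 189.5 mm
I = pi * r^4 / 4 = pi * 189.5^4 / 4
= 1012807103.26 mm^4

1012807103.26 mm^4


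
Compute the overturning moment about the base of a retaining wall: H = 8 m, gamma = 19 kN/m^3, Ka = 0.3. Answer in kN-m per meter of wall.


Pa = 0.5 * Ka * gamma * H^2
= 0.5 * 0.3 * 19 * 8^2
= 182.4 kN/m
Arm = H / 3 = 8 / 3 = 2.6667 m
Mo = Pa * arm = Pa * H / 3 = 182.4 * 8 / 3 = 486.4 kN-m/m

486.4 kN-m/m


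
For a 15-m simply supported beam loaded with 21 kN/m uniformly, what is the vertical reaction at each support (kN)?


Total load = w * L = 21 * 15 = 315 kN
By symmetry, each reaction R = total / 2 = 315 / 2 = 157.5 kN

157.5 kN


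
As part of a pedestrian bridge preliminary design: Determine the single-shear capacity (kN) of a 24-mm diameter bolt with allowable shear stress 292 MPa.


A = pi * d^2 / 4 = pi * 24^2 / 4 = 452.3893 mm^2
V = f_v * A / 1000 = 292 * 452.3893 / 1000
= 132.0977 kN

132.0977 kN


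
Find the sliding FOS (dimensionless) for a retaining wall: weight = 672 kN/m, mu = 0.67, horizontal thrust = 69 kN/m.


Resisting force = mu * W = 0.67 * 672 = 450.24 kN/m
FOS = Resisting / Driving = 450.24 / 69
= 6.5252 (dimensionless)

6.5252 (dimensionless)


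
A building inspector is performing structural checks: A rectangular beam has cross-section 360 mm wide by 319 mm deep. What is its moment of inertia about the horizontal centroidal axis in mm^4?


I = b * h^3 / 12
= 360 * 319^3 / 12
= 360 * 32461759 / 12
= 973852770.0 mm^4

973852770.0 mm^4


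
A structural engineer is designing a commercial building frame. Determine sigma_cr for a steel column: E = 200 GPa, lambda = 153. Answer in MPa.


sigma_cr = pi^2 * E / lambda^2
= 9.8696 * 200000.0 / 153^2
= 9.8696 * 200000.0 / 23409
= 84.3232 MPa

84.3232 MPa


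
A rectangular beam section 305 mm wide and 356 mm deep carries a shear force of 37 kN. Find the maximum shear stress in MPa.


A = b * h = 305 * 356 = 108580 mm^2
V = 37 kN = 37000.0 N
tau_max = 1.5 * V / A = 1.5 * 37000.0 / 108580
= 0.5111 MPa

0.5111 MPa


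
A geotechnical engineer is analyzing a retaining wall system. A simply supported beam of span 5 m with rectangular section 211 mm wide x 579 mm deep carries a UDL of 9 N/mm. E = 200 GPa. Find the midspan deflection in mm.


I = 211 * 579^3 / 12 = 3413004810.75 mm^4
L = 5000.0 mm, w = 9 N/mm, E = 200000.0 MPa
delta = 5 * w * L^4 / (384 * E * I)
= 5 * 9 * 5000.0^4 / (384 * 200000.0 * 3413004810.75)
= 0.1073 mm

0.1073 mm


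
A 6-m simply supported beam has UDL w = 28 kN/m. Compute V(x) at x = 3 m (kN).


R_A = w * L / 2 = 28 * 6 / 2 = 84.0 kN
V(x) = R_A - w * x = 84.0 - 28 * 3
= 0.0 kN

0.0 kN


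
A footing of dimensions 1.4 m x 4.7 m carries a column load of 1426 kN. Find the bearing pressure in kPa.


A = 1.4 * 4.7 = 6.58 m^2
q = P / A = 1426 / 6.58
= 216.7173 kPa

216.7173 kPa


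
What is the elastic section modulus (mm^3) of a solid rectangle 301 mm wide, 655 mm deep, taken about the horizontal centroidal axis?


S = b * h^2 / 6
= 301 * 655^2 / 6
= 301 * 429025 / 6
= 21522754.17 mm^3

21522754.17 mm^3


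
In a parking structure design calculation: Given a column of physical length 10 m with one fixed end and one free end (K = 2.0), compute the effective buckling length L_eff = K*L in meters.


L_eff = K * L
= 2.0 * 10
= 20.0 m

20.0 m


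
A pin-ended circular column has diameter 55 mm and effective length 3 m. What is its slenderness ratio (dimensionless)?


Radius of gyration r = d / 4 = 55 / 4 = 13.75 mm
L_eff = 3000.0 mm
Slenderness ratio = L / r = 3000.0 / 13.75 = 218.18 (dimensionless)

218.18 (dimensionless)


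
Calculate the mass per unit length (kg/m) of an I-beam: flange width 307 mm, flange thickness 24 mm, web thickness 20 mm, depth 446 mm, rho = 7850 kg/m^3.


A_flanges = 2 * 307 * 24 = 14736 mm^2
A_web = (446 - 2 * 24) * 20 = 7960 mm^2
A_total = 14736 + 7960 = 22696 mm^2 = 0.022696 m^2
Weight = rho * A = 7850 * 0.022696 = 178.1636 kg/m

178.1636 kg/m


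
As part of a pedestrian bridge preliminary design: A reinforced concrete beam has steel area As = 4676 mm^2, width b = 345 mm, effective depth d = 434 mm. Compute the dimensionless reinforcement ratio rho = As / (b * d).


rho = As / (b * d)
= 4676 / (345 * 434)
= 4676 / 149730
= 0.03123 (dimensionless)

0.03123 (dimensionless)


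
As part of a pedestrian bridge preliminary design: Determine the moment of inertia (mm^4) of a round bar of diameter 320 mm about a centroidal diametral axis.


r = d / 2 = 320 / 2 = 160.0 mm
I = pi * r^4 / 4 = pi * 160.0^4 / 4
= 514718540.36 mm^4

514718540.36 mm^4


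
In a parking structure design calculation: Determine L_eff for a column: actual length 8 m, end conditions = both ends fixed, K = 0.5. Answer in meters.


L_eff = K * L
= 0.5 * 8
= 4.0 m

4.0 m


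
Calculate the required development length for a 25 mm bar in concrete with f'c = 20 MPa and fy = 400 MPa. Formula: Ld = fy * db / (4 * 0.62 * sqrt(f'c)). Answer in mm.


Ld = (fy * db) / (4 * 0.62 * sqrt(f'c))
= (400 * 25) / (4 * 0.62 * sqrt(20))
= 10000 / 11.0909
= 901.64 mm

901.64 mm


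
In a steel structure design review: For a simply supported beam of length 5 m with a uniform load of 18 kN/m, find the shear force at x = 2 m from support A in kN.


R_A = w * L / 2 = 18 * 5 / 2 = 45.0 kN
V(x) = R_A - w * x = 45.0 - 18 * 2
= 9.0 kN

9.0 kN


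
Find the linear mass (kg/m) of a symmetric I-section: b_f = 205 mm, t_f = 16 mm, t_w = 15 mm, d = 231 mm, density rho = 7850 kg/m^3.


A_flanges = 2 * 205 * 16 = 6560 mm^2
A_web = (231 - 2 * 16) * 15 = 2985 mm^2
A_total = 6560 + 2985 = 9545 mm^2 = 0.009545 m^2
Weight = rho * A = 7850 * 0.009545 = 74.9283 kg/m

74.9283 kg/m


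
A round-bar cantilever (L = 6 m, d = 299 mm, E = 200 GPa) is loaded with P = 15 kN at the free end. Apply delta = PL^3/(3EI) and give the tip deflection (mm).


I = pi * d^4 / 64 = pi * 299^4 / 64 = 392332830.95 mm^4
L = 6000.0 mm, P = 15000.0 N, E = 200000.0 MPa
delta = P * L^3 / (3 * E * I)
= 15000.0 * 6000.0^3 / (3 * 200000.0 * 392332830.95)
= 13.7638 mm

13.7638 mm


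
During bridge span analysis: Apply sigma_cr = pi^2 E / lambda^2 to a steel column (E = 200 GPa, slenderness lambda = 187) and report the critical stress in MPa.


sigma_cr = pi^2 * E / lambda^2
= 9.8696 * 200000.0 / 187^2
= 9.8696 * 200000.0 / 34969
= 56.4477 MPa

56.4477 MPa


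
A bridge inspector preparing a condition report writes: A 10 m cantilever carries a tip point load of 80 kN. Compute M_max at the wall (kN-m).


For a cantilever with a point load at the free end:
M_max = P * L = 80 * 10 = 800 kN-m

800 kN-m


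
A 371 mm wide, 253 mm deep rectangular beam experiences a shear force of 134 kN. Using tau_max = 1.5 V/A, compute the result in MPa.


A = b * h = 371 * 253 = 93863 mm^2
V = 134 kN = 134000.0 N
tau_max = 1.5 * V / A = 1.5 * 134000.0 / 93863
= 2.1414 MPa

2.1414 MPa


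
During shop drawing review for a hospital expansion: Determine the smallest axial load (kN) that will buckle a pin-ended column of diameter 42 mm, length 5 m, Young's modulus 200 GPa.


I = pi * d^4 / 64 = 152745.02 mm^4
L = 5000.0 mm
P_cr = pi^2 * E * I / L^2
= 9.8696 * 200000.0 * 152745.02 / 5000.0^2
= 12060.26 N = 12.0603 kN

12.0603 kN


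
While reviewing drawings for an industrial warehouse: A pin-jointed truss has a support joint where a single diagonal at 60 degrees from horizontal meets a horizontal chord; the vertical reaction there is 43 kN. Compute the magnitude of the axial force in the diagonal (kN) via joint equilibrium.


At the joint, only the diagonal has a vertical component, so vertical equilibrium gives:
F * sin(60) = 43
F = 43 / sin(60)
= 43 / 0.866025
= 49.65 kN

49.65 kN


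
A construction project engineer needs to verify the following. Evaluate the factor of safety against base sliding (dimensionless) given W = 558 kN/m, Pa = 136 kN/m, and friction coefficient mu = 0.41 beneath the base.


Resisting force = mu * W = 0.41 * 558 = 228.78 kN/m
FOS = Resisting / Driving = 228.78 / 136
= 1.6822 (dimensionless)

1.6822 (dimensionless)


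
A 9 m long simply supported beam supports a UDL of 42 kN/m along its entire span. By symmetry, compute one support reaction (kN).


Total load = w * L = 42 * 9 = 378 kN
By symmetry, each reaction R = total / 2 = 378 / 2 = 189.0 kN

189.0 kN


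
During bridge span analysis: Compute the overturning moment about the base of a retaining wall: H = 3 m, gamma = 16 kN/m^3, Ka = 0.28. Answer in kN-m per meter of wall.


Pa = 0.5 * Ka * gamma * H^2
= 0.5 * 0.28 * 16 * 3^2
= 20.16 kN/m
Arm = H / 3 = 3 / 3 = 1.0 m
Mo = Pa * arm = Pa * H / 3 = 20.16 * 3 / 3 = 20.16 kN-m/m

20.16 kN-m/m


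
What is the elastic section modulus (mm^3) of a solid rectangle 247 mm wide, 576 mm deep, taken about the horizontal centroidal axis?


S = b * h^2 / 6
= 247 * 576^2 / 6
= 247 * 331776 / 6
= 13658112.0 mm^3

13658112.0 mm^3


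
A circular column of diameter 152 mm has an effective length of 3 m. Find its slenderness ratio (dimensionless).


Radius of gyration r = d / 4 = 152 / 4 = 38.0 mm
L_eff = 3000.0 mm
Slenderness ratio = L / r = 3000.0 / 38.0 = 78.95 (dimensionless)

78.95 (dimensionless)


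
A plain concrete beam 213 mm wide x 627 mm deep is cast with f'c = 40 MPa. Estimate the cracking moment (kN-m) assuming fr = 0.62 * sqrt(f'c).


fr = 0.62 * sqrt(40) = 0.62 * 6.3246 = 3.9212 MPa
I = 213 * 627^3 / 12 = 4375230923.25 mm^4
y_t = 313.5 mm
M_cr = fr * I / y_t = 3.9212 * 4375230923.25 / 313.5 N-mm
= 54.7249 kN-m

54.7249 kN-m


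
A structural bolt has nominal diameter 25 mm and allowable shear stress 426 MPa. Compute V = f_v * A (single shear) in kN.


A = pi * d^2 / 4 = pi * 25^2 / 4 = 490.8739 mm^2
V = f_v * A / 1000 = 426 * 490.8739 / 1000
= 209.1123 kN

209.1123 kN


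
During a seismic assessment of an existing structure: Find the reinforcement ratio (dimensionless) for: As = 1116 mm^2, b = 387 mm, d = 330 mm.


rho = As / (b * d)
= 1116 / (387 * 330)
= 1116 / 127710
= 0.008739 (dimensionless)

0.008739 (dimensionless)


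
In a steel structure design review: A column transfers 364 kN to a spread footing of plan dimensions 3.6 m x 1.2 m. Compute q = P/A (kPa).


A = 3.6 * 1.2 = 4.32 m^2
q = P / A = 364 / 4.32
= 84.2593 kPa

84.2593 kPa


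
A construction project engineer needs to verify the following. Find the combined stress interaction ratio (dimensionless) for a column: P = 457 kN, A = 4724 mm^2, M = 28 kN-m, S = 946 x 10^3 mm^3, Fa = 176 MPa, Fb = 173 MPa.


f_a = P / A = 457000.0 / 4724 = 96.7401 MPa
f_b = M / S = 28000000.0 / 946000.0 = 29.5983 MPa
Ratio = f_a / Fa + f_b / Fb
= 96.7401 / 176 + 29.5983 / 173
= 0.7207 (dimensionless)

0.7207 (dimensionless)


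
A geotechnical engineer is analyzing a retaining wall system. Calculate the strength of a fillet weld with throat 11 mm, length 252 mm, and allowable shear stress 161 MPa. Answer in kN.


Strength = throat * length * allowable stress
= 11 * 252 * 161 N
= 446292 N
= 446.29 kN

446.29 kN


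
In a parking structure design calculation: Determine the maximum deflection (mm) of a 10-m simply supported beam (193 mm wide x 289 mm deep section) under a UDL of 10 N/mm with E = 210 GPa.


I = 193 * 289^3 / 12 = 388212568.08 mm^4
L = 10000.0 mm, w = 10 N/mm, E = 210000.0 MPa
delta = 5 * w * L^4 / (384 * E * I)
= 5 * 10 * 10000.0^4 / (384 * 210000.0 * 388212568.08)
= 15.9717 mm

15.9717 mm


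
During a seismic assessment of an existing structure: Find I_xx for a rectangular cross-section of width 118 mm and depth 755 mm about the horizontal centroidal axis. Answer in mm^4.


I = b * h^3 / 12
= 118 * 755^3 / 12
= 118 * 430368875 / 12
= 4231960604.17 mm^4

4231960604.17 mm^4


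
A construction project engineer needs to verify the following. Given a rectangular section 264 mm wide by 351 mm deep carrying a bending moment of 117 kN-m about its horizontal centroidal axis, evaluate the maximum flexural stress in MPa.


I = b * h^3 / 12 = 264 * 351^3 / 12 = 951358122.0 mm^4
y = h / 2 = 351 / 2 = 175.5 mm
M = 117 kN-m = 117000000.0 N-mm
sigma = M * y / I = 117000000.0 * 175.5 / 951358122.0
= 21.58 MPa

21.58 MPa


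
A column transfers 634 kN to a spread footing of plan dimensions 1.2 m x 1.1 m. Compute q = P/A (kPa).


A = 1.2 * 1.1 = 1.32 m^2
q = P / A = 634 / 1.32
= 480.303 kPa

480.303 kPa


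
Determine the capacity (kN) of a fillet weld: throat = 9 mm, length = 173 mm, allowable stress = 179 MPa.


Strength = throat * length * allowable stress
= 9 * 173 * 179 N
= 278703 N
= 278.7 kN

278.7 kN


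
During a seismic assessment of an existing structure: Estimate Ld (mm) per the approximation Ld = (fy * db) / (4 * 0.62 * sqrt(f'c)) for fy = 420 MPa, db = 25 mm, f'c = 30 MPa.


Ld = (fy * db) / (4 * 0.62 * sqrt(f'c))
= (420 * 25) / (4 * 0.62 * sqrt(30))
= 10500 / 13.5835
= 773.0 mm

773.0 mm


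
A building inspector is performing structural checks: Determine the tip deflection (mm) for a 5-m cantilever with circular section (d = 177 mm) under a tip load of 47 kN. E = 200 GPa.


I = pi * d^4 / 64 = pi * 177^4 / 64 = 48179574.94 mm^4
L = 5000.0 mm, P = 47000.0 N, E = 200000.0 MPa
delta = P * L^3 / (3 * E * I)
= 47000.0 * 5000.0^3 / (3 * 200000.0 * 48179574.94)
= 203.2327 mm

203.2327 mm


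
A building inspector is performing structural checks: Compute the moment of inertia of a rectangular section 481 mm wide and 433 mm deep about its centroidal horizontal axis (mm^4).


I = b * h^3 / 12
= 481 * 433^3 / 12
= 481 * 81182737 / 12
= 3254074708.08 mm^4

3254074708.08 mm^4


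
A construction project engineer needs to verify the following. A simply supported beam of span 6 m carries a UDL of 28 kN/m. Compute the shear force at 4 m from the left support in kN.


R_A = w * L / 2 = 28 * 6 / 2 = 84.0 kN
V(x) = R_A - w * x = 84.0 - 28 * 4
= -28.0 kN

-28.0 kN


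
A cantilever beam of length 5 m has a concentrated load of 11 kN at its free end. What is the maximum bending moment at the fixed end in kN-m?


For a cantilever with a point load at the free end:
M_max = P * L = 11 * 5 = 55 kN-m

55 kN-m


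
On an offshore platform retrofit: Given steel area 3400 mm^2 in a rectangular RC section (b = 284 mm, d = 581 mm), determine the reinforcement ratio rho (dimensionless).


rho = As / (b * d)
= 3400 / (284 * 581)
= 3400 / 165004
= 0.020606 (dimensionless)

0.020606 (dimensionless)


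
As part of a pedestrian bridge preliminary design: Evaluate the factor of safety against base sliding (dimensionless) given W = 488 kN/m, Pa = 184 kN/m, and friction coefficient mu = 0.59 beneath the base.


Resisting force = mu * W = 0.59 * 488 = 287.92 kN/m
FOS = Resisting / Driving = 287.92 / 184
= 1.5648 (dimensionless)

1.5648 (dimensionless)


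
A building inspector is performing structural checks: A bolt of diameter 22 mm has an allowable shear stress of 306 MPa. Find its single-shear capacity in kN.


A = pi * d^2 / 4 = pi * 22^2 / 4 = 380.1327 mm^2
V = f_v * A / 1000 = 306 * 380.1327 / 1000
= 116.3206 kN

116.3206 kN


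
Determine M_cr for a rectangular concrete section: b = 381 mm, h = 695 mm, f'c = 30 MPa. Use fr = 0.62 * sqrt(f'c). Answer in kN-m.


fr = 0.62 * sqrt(30) = 0.62 * 5.4772 = 3.3959 MPa
I = 381 * 695^3 / 12 = 10658550406.25 mm^4
y_t = 347.5 mm
M_cr = fr * I / y_t = 3.3959 * 10658550406.25 / 347.5 N-mm
= 104.1587 kN-m

104.1587 kN-m


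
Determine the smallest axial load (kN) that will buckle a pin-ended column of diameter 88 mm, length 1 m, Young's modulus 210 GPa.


I = pi * d^4 / 64 = 2943747.71 mm^4
L = 1000.0 mm
P_cr = pi^2 * E * I / L^2
= 9.8696 * 210000.0 * 2943747.71 / 1000.0^2
= 6101261.33 N = 6101.2613 kN

6101.2613 kN


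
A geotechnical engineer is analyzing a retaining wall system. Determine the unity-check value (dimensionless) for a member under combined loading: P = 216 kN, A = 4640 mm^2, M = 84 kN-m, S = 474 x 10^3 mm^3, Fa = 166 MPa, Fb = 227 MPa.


f_a = P / A = 216000.0 / 4640 = 46.5517 MPa
f_b = M / S = 84000000.0 / 474000.0 = 177.2152 MPa
Ratio = f_a / Fa + f_b / Fb
= 46.5517 / 166 + 177.2152 / 227
= 1.0611 (dimensionless)

1.0611 (dimensionless)


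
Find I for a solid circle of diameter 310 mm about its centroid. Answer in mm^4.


r = d / 2 = 310 / 2 = 155.0 mm
I = pi * r^4 / 4 = pi * 155.0^4 / 4
= 453332310.79 mm^4

453332310.79 mm^4


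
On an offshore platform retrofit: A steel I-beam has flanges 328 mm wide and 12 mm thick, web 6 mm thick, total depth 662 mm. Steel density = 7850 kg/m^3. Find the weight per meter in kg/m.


A_flanges = 2 * 328 * 12 = 7872 mm^2
A_web = (662 - 2 * 12) * 6 = 3828 mm^2
A_total = 7872 + 3828 = 11700 mm^2 = 0.011700 m^2
Weight = rho * A = 7850 * 0.011700 = 91.845 kg/m

91.845 kg/m
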